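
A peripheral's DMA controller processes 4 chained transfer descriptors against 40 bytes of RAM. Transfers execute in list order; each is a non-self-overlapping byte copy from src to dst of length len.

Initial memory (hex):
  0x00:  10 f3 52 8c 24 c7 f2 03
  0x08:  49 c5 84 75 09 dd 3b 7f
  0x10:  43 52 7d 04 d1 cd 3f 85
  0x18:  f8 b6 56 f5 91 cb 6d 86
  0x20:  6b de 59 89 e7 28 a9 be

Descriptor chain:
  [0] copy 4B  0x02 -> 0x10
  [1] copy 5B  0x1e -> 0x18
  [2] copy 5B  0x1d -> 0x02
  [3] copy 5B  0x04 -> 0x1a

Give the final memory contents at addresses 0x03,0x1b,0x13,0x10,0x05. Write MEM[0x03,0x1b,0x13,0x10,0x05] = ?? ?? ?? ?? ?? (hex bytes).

  after D0: wrote 4B at 0x10 = 528c24c7
  after D1: wrote 5B at 0x18 = 6d866bde59
  after D2: wrote 5B at 0x02 = cb6d866bde
  after D3: wrote 5B at 0x1a = 866bde0349
query mem[0x03]=0x6d, mem[0x1b]=0x6b, mem[0x13]=0xc7, mem[0x10]=0x52, mem[0x05]=0x6b

MEM[0x03,0x1b,0x13,0x10,0x05] = 6d 6b c7 52 6b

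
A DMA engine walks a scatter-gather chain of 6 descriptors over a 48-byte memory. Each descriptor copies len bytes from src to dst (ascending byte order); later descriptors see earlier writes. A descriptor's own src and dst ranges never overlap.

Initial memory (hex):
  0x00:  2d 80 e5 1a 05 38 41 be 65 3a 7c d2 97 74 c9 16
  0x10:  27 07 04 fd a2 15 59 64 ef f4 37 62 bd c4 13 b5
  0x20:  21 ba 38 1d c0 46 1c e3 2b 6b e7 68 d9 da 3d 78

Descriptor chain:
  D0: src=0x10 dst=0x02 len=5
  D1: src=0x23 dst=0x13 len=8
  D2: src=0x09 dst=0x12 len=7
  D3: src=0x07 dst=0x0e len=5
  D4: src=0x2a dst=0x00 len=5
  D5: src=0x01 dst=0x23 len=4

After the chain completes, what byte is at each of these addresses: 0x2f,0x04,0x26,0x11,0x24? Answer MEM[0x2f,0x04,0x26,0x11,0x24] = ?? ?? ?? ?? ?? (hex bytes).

MEM[0x2f,0x04,0x26,0x11,0x24] = 78 3d 3d 7c d9

#0 dst[0x02+5] := {0x27,0x07,0x04,0xfd,0xa2}
#1 dst[0x13+8] := {0x1d,0xc0,0x46,0x1c,0xe3,0x2b,0x6b,0xe7}
#2 dst[0x12+7] := {0x3a,0x7c,0xd2,0x97,0x74,0xc9,0x16}
#3 dst[0x0e+5] := {0xbe,0x65,0x3a,0x7c,0xd2}
#4 dst[0x00+5] := {0xe7,0x68,0xd9,0xda,0x3d}
#5 dst[0x23+4] := {0x68,0xd9,0xda,0x3d}
query mem[0x2f]=0x78, mem[0x04]=0x3d, mem[0x26]=0x3d, mem[0x11]=0x7c, mem[0x24]=0xd9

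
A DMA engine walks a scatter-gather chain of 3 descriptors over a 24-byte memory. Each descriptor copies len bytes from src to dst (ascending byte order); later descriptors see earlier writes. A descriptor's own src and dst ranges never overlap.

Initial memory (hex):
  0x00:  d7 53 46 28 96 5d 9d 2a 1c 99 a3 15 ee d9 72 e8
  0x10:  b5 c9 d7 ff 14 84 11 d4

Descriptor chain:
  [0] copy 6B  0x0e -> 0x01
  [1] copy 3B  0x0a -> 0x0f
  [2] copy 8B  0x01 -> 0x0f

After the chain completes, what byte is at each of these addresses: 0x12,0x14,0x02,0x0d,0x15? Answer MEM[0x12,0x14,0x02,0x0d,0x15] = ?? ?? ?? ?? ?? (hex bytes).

[0] 0x0e->0x01 len=6 : 72 e8 b5 c9 d7 ff
[1] 0x0a->0x0f len=3 : a3 15 ee
[2] 0x01->0x0f len=8 : 72 e8 b5 c9 d7 ff 2a 1c
query mem[0x12]=0xc9, mem[0x14]=0xff, mem[0x02]=0xe8, mem[0x0d]=0xd9, mem[0x15]=0x2a

MEM[0x12,0x14,0x02,0x0d,0x15] = c9 ff e8 d9 2a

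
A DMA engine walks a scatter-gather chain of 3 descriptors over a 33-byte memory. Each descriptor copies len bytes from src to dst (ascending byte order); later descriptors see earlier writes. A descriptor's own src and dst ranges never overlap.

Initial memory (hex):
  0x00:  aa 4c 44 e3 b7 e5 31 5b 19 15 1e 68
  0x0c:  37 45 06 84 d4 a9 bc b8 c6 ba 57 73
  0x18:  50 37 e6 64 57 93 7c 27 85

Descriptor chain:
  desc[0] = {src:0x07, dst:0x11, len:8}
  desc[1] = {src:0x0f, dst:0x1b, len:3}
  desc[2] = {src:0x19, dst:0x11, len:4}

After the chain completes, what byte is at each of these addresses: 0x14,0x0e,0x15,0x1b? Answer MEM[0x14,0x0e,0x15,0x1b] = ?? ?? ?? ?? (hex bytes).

  after D0: wrote 8B at 0x11 = 5b19151e68374506
  after D1: wrote 3B at 0x1b = 84d45b
  after D2: wrote 4B at 0x11 = 37e684d4
query mem[0x14]=0xd4, mem[0x0e]=0x06, mem[0x15]=0x68, mem[0x1b]=0x84

MEM[0x14,0x0e,0x15,0x1b] = d4 06 68 84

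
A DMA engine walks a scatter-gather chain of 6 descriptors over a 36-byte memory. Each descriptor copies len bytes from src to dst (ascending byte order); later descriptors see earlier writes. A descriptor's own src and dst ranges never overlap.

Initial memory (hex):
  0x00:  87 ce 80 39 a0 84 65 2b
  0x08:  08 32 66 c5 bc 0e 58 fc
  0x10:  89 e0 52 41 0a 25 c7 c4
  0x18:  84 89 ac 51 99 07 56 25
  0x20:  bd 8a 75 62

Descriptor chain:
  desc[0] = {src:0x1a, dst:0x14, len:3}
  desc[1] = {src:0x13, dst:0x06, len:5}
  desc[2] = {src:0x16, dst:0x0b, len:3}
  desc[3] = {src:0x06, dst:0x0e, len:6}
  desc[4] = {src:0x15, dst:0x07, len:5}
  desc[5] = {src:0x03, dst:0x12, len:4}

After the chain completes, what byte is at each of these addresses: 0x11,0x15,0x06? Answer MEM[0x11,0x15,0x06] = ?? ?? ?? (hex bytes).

MEM[0x11,0x15,0x06] = 99 41 41

  after D0: wrote 3B at 0x14 = ac5199
  after D1: wrote 5B at 0x06 = 41ac5199c4
  after D2: wrote 3B at 0x0b = 99c484
  after D3: wrote 6B at 0x0e = 41ac5199c499
  after D4: wrote 5B at 0x07 = 5199c48489
  after D5: wrote 4B at 0x12 = 39a08441
query mem[0x11]=0x99, mem[0x15]=0x41, mem[0x06]=0x41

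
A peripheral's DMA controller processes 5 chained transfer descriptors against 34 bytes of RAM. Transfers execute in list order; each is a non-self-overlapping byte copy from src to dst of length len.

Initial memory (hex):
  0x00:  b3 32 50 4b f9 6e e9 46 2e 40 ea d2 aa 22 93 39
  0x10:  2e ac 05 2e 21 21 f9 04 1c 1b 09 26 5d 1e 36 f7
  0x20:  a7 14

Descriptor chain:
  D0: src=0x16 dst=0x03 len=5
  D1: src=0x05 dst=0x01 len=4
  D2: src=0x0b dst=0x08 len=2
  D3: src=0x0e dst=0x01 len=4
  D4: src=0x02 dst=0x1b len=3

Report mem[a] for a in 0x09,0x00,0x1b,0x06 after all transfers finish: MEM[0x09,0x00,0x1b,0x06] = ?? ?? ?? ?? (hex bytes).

MEM[0x09,0x00,0x1b,0x06] = aa b3 39 1b

#0 dst[0x03+5] := {0xf9,0x04,0x1c,0x1b,0x09}
#1 dst[0x01+4] := {0x1c,0x1b,0x09,0x2e}
#2 dst[0x08+2] := {0xd2,0xaa}
#3 dst[0x01+4] := {0x93,0x39,0x2e,0xac}
#4 dst[0x1b+3] := {0x39,0x2e,0xac}
query mem[0x09]=0xaa, mem[0x00]=0xb3, mem[0x1b]=0x39, mem[0x06]=0x1b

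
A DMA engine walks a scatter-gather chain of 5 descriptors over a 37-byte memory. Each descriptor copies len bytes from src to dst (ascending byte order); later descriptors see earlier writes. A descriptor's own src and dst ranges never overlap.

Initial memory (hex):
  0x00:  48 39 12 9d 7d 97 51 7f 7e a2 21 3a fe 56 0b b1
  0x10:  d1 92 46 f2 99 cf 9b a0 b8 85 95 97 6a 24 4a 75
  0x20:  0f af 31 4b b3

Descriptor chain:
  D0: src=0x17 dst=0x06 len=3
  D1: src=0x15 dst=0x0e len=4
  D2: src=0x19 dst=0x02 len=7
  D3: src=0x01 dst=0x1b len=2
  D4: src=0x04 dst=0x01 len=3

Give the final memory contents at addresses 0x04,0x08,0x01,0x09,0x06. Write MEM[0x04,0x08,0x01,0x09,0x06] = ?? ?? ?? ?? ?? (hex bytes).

D0: mem[0x06..0x08] <- [a0 b8 85]
D1: mem[0x0e..0x11] <- [cf 9b a0 b8]
D2: mem[0x02..0x08] <- [85 95 97 6a 24 4a 75]
D3: mem[0x1b..0x1c] <- [39 85]
D4: mem[0x01..0x03] <- [97 6a 24]
query mem[0x04]=0x97, mem[0x08]=0x75, mem[0x01]=0x97, mem[0x09]=0xa2, mem[0x06]=0x24

MEM[0x04,0x08,0x01,0x09,0x06] = 97 75 97 a2 24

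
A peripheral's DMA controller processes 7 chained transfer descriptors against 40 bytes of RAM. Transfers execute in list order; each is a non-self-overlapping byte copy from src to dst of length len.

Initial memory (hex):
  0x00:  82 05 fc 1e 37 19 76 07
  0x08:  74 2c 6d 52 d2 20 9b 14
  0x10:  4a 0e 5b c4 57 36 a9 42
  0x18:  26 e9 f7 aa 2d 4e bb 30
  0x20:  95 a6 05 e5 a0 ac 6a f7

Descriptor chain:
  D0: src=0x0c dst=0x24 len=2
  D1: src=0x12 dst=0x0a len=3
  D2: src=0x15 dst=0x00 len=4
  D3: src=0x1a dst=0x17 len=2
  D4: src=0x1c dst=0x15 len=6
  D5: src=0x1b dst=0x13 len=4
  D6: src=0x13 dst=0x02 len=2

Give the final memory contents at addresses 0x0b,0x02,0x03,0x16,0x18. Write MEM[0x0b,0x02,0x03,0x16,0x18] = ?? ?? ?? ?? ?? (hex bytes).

MEM[0x0b,0x02,0x03,0x16,0x18] = c4 aa 2d bb 30

D0: mem[0x24..0x25] <- [d2 20]
D1: mem[0x0a..0x0c] <- [5b c4 57]
D2: mem[0x00..0x03] <- [36 a9 42 26]
D3: mem[0x17..0x18] <- [f7 aa]
D4: mem[0x15..0x1a] <- [2d 4e bb 30 95 a6]
D5: mem[0x13..0x16] <- [aa 2d 4e bb]
D6: mem[0x02..0x03] <- [aa 2d]
query mem[0x0b]=0xc4, mem[0x02]=0xaa, mem[0x03]=0x2d, mem[0x16]=0xbb, mem[0x18]=0x30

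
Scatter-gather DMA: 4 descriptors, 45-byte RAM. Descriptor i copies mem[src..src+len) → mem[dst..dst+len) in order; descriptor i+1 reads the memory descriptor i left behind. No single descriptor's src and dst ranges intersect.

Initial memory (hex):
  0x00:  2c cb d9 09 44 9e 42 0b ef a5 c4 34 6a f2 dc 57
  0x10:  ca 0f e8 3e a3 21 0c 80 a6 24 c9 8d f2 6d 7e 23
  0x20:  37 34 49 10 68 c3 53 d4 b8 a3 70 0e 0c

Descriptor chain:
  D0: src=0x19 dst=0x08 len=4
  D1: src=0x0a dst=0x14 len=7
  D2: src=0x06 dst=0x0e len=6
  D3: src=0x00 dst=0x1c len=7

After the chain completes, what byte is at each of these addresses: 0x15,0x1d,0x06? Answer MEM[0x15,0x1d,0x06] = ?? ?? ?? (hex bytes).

MEM[0x15,0x1d,0x06] = f2 cb 42

  after D0: wrote 4B at 0x08 = 24c98df2
  after D1: wrote 7B at 0x14 = 8df26af2dc57ca
  after D2: wrote 6B at 0x0e = 420b24c98df2
  after D3: wrote 7B at 0x1c = 2ccbd909449e42
query mem[0x15]=0xf2, mem[0x1d]=0xcb, mem[0x06]=0x42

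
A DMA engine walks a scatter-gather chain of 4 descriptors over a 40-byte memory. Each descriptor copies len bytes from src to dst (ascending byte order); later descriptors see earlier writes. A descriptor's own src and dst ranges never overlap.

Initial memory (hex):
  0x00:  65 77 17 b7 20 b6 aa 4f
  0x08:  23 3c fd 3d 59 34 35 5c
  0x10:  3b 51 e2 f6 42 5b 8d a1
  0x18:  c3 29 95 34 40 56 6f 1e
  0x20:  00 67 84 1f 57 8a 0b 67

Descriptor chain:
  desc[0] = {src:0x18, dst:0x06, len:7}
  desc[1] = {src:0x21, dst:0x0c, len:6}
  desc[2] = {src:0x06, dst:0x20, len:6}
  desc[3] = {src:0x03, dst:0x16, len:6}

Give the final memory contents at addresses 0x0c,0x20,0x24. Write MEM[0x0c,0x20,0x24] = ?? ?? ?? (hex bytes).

#0 dst[0x06+7] := {0xc3,0x29,0x95,0x34,0x40,0x56,0x6f}
#1 dst[0x0c+6] := {0x67,0x84,0x1f,0x57,0x8a,0x0b}
#2 dst[0x20+6] := {0xc3,0x29,0x95,0x34,0x40,0x56}
#3 dst[0x16+6] := {0xb7,0x20,0xb6,0xc3,0x29,0x95}
query mem[0x0c]=0x67, mem[0x20]=0xc3, mem[0x24]=0x40

MEM[0x0c,0x20,0x24] = 67 c3 40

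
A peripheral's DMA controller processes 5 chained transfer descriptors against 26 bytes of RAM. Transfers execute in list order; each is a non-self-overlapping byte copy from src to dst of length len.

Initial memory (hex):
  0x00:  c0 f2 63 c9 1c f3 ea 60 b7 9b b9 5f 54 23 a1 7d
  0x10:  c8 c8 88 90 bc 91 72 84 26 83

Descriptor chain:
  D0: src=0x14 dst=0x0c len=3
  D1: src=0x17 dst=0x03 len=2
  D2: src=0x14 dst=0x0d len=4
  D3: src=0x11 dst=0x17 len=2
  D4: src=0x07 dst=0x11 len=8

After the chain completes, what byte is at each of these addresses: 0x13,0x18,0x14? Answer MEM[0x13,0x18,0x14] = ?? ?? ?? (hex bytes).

MEM[0x13,0x18,0x14] = 9b 91 b9

#0 dst[0x0c+3] := {0xbc,0x91,0x72}
#1 dst[0x03+2] := {0x84,0x26}
#2 dst[0x0d+4] := {0xbc,0x91,0x72,0x84}
#3 dst[0x17+2] := {0xc8,0x88}
#4 dst[0x11+8] := {0x60,0xb7,0x9b,0xb9,0x5f,0xbc,0xbc,0x91}
query mem[0x13]=0x9b, mem[0x18]=0x91, mem[0x14]=0xb9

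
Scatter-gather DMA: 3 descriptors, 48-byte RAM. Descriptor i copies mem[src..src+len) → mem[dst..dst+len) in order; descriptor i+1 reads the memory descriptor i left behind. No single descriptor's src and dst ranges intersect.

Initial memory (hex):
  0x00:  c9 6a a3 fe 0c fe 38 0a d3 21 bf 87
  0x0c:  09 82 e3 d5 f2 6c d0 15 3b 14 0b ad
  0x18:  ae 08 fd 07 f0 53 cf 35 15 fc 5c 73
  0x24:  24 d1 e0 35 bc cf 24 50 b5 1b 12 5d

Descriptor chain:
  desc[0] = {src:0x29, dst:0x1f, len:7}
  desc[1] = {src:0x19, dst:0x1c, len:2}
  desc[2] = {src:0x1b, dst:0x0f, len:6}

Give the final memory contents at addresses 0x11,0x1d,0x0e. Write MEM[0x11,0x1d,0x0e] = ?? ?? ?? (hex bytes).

MEM[0x11,0x1d,0x0e] = fd fd e3

D0: mem[0x1f..0x25] <- [cf 24 50 b5 1b 12 5d]
D1: mem[0x1c..0x1d] <- [08 fd]
D2: mem[0x0f..0x14] <- [07 08 fd cf cf 24]
query mem[0x11]=0xfd, mem[0x1d]=0xfd, mem[0x0e]=0xe3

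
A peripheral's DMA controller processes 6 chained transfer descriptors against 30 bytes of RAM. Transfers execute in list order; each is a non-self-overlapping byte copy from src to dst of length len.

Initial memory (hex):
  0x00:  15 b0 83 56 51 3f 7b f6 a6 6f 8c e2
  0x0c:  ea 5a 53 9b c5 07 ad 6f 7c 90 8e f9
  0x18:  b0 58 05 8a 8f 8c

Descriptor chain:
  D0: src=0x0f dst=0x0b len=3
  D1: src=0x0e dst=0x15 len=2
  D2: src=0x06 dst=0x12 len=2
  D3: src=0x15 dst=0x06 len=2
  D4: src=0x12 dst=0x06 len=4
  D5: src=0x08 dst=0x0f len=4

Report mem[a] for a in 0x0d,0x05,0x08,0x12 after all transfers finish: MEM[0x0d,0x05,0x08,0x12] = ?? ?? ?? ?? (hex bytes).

#0 dst[0x0b+3] := {0x9b,0xc5,0x07}
#1 dst[0x15+2] := {0x53,0x9b}
#2 dst[0x12+2] := {0x7b,0xf6}
#3 dst[0x06+2] := {0x53,0x9b}
#4 dst[0x06+4] := {0x7b,0xf6,0x7c,0x53}
#5 dst[0x0f+4] := {0x7c,0x53,0x8c,0x9b}
query mem[0x0d]=0x07, mem[0x05]=0x3f, mem[0x08]=0x7c, mem[0x12]=0x9b

MEM[0x0d,0x05,0x08,0x12] = 07 3f 7c 9b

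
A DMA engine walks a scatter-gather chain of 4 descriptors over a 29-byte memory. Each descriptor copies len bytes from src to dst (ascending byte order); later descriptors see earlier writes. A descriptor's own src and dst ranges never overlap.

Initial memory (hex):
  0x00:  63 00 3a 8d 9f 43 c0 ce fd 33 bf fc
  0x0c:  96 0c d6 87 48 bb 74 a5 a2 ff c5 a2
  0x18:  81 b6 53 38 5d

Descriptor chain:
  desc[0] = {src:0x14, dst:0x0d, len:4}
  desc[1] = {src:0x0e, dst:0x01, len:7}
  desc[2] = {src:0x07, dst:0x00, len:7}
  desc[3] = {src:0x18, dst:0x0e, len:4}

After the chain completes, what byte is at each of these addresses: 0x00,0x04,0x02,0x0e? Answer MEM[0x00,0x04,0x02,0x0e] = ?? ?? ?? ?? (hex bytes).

[0] 0x14->0x0d len=4 : a2 ff c5 a2
[1] 0x0e->0x01 len=7 : ff c5 a2 bb 74 a5 a2
[2] 0x07->0x00 len=7 : a2 fd 33 bf fc 96 a2
[3] 0x18->0x0e len=4 : 81 b6 53 38
query mem[0x00]=0xa2, mem[0x04]=0xfc, mem[0x02]=0x33, mem[0x0e]=0x81

MEM[0x00,0x04,0x02,0x0e] = a2 fc 33 81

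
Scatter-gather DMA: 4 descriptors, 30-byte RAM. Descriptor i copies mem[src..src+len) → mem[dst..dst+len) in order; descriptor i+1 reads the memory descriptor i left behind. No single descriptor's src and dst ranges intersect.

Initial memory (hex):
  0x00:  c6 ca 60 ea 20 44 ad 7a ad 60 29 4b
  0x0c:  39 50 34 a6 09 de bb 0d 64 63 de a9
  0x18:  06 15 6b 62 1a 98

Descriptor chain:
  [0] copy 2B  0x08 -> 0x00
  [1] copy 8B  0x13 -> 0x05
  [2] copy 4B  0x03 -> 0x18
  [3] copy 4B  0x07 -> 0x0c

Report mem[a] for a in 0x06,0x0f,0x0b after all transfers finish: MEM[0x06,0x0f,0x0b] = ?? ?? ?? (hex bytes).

MEM[0x06,0x0f,0x0b] = 64 06 15

#0 dst[0x00+2] := {0xad,0x60}
#1 dst[0x05+8] := {0x0d,0x64,0x63,0xde,0xa9,0x06,0x15,0x6b}
#2 dst[0x18+4] := {0xea,0x20,0x0d,0x64}
#3 dst[0x0c+4] := {0x63,0xde,0xa9,0x06}
query mem[0x06]=0x64, mem[0x0f]=0x06, mem[0x0b]=0x15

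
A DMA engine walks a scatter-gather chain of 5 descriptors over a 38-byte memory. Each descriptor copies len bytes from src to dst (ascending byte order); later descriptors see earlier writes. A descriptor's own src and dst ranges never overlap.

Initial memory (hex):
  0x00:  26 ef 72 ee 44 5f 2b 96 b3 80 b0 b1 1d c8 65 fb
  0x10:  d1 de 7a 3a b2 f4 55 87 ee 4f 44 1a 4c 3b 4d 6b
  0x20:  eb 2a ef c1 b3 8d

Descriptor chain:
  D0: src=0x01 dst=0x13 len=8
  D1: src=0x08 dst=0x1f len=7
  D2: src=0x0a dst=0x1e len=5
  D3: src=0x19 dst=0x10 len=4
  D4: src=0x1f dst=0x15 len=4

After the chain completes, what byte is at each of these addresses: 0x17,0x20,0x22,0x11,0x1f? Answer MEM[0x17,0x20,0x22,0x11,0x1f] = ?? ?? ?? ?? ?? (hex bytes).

MEM[0x17,0x20,0x22,0x11,0x1f] = c8 1d 65 b3 b1

  after D0: wrote 8B at 0x13 = ef72ee445f2b96b3
  after D1: wrote 7B at 0x1f = b380b0b11dc865
  after D2: wrote 5B at 0x1e = b0b11dc865
  after D3: wrote 4B at 0x10 = 96b31a4c
  after D4: wrote 4B at 0x15 = b11dc865
query mem[0x17]=0xc8, mem[0x20]=0x1d, mem[0x22]=0x65, mem[0x11]=0xb3, mem[0x1f]=0xb1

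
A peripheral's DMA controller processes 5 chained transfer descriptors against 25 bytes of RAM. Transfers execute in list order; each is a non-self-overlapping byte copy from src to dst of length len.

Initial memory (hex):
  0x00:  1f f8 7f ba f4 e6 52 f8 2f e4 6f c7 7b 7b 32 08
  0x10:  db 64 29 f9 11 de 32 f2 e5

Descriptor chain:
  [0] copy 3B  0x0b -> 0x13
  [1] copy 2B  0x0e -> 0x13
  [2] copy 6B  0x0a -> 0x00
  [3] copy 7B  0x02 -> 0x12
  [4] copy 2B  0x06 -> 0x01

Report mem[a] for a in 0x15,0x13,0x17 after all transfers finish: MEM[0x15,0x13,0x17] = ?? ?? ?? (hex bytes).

MEM[0x15,0x13,0x17] = 08 7b f8

#0 dst[0x13+3] := {0xc7,0x7b,0x7b}
#1 dst[0x13+2] := {0x32,0x08}
#2 dst[0x00+6] := {0x6f,0xc7,0x7b,0x7b,0x32,0x08}
#3 dst[0x12+7] := {0x7b,0x7b,0x32,0x08,0x52,0xf8,0x2f}
#4 dst[0x01+2] := {0x52,0xf8}
query mem[0x15]=0x08, mem[0x13]=0x7b, mem[0x17]=0xf8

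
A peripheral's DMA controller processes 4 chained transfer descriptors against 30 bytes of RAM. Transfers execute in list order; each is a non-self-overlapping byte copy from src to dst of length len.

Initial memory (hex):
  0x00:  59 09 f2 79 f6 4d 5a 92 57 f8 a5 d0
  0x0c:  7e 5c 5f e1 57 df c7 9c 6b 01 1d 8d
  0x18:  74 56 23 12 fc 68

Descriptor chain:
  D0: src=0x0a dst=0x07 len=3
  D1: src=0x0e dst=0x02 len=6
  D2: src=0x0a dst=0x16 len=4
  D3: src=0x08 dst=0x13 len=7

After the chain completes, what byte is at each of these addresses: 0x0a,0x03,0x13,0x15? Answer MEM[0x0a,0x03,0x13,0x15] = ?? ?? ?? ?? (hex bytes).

MEM[0x0a,0x03,0x13,0x15] = a5 e1 d0 a5

  after D0: wrote 3B at 0x07 = a5d07e
  after D1: wrote 6B at 0x02 = 5fe157dfc79c
  after D2: wrote 4B at 0x16 = a5d07e5c
  after D3: wrote 7B at 0x13 = d07ea5d07e5c5f
query mem[0x0a]=0xa5, mem[0x03]=0xe1, mem[0x13]=0xd0, mem[0x15]=0xa5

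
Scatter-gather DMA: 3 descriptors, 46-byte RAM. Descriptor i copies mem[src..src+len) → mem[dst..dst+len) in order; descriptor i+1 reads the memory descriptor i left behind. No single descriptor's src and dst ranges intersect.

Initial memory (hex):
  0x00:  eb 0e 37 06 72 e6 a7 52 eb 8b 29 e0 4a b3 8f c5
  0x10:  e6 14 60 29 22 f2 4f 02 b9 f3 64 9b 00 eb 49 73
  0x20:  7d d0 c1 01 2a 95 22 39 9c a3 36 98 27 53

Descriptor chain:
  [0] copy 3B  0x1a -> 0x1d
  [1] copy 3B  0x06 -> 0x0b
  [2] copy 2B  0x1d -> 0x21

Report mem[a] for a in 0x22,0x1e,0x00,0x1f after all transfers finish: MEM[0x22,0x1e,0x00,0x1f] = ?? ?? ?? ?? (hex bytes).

  after D0: wrote 3B at 0x1d = 649b00
  after D1: wrote 3B at 0x0b = a752eb
  after D2: wrote 2B at 0x21 = 649b
query mem[0x22]=0x9b, mem[0x1e]=0x9b, mem[0x00]=0xeb, mem[0x1f]=0x00

MEM[0x22,0x1e,0x00,0x1f] = 9b 9b eb 00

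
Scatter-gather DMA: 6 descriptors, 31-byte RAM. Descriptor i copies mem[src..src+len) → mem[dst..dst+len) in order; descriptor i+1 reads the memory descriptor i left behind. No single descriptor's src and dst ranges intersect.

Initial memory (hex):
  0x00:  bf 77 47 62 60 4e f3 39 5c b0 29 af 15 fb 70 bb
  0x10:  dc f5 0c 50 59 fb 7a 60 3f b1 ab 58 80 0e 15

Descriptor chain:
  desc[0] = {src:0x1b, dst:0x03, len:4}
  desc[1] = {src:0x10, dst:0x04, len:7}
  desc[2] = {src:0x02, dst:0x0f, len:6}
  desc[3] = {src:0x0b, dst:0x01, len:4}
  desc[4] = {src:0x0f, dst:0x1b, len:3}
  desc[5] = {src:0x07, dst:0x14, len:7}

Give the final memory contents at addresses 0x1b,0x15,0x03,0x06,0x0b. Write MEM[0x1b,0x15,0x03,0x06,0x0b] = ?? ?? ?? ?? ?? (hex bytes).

MEM[0x1b,0x15,0x03,0x06,0x0b] = 47 59 fb 0c af

D0: mem[0x03..0x06] <- [58 80 0e 15]
D1: mem[0x04..0x0a] <- [dc f5 0c 50 59 fb 7a]
D2: mem[0x0f..0x14] <- [47 58 dc f5 0c 50]
D3: mem[0x01..0x04] <- [af 15 fb 70]
D4: mem[0x1b..0x1d] <- [47 58 dc]
D5: mem[0x14..0x1a] <- [50 59 fb 7a af 15 fb]
query mem[0x1b]=0x47, mem[0x15]=0x59, mem[0x03]=0xfb, mem[0x06]=0x0c, mem[0x0b]=0xaf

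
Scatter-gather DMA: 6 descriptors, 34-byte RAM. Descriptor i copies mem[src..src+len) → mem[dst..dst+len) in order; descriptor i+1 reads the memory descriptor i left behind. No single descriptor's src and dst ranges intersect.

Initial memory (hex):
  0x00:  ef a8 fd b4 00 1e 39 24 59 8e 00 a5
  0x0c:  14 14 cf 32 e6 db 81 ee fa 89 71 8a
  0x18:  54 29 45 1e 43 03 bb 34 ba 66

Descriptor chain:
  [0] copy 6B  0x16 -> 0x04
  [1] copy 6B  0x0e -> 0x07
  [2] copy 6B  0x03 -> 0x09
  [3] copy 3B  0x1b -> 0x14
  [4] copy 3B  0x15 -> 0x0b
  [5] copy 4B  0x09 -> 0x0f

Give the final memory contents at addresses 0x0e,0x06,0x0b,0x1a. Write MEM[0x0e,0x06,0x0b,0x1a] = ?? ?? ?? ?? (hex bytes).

  after D0: wrote 6B at 0x04 = 718a5429451e
  after D1: wrote 6B at 0x07 = cf32e6db81ee
  after D2: wrote 6B at 0x09 = b4718a54cf32
  after D3: wrote 3B at 0x14 = 1e4303
  after D4: wrote 3B at 0x0b = 43038a
  after D5: wrote 4B at 0x0f = b4714303
query mem[0x0e]=0x32, mem[0x06]=0x54, mem[0x0b]=0x43, mem[0x1a]=0x45

MEM[0x0e,0x06,0x0b,0x1a] = 32 54 43 45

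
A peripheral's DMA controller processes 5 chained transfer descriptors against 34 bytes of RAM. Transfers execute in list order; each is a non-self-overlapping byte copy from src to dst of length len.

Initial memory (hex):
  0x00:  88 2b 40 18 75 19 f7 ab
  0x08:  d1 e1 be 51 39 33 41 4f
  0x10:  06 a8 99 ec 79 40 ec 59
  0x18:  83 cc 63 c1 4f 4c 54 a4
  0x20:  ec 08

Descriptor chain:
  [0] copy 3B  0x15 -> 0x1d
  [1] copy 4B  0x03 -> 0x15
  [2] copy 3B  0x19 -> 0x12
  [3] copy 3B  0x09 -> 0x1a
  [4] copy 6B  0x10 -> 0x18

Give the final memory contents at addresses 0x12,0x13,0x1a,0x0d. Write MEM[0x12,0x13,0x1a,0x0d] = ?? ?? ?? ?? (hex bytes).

  after D0: wrote 3B at 0x1d = 40ec59
  after D1: wrote 4B at 0x15 = 187519f7
  after D2: wrote 3B at 0x12 = cc63c1
  after D3: wrote 3B at 0x1a = e1be51
  after D4: wrote 6B at 0x18 = 06a8cc63c118
query mem[0x12]=0xcc, mem[0x13]=0x63, mem[0x1a]=0xcc, mem[0x0d]=0x33

MEM[0x12,0x13,0x1a,0x0d] = cc 63 cc 33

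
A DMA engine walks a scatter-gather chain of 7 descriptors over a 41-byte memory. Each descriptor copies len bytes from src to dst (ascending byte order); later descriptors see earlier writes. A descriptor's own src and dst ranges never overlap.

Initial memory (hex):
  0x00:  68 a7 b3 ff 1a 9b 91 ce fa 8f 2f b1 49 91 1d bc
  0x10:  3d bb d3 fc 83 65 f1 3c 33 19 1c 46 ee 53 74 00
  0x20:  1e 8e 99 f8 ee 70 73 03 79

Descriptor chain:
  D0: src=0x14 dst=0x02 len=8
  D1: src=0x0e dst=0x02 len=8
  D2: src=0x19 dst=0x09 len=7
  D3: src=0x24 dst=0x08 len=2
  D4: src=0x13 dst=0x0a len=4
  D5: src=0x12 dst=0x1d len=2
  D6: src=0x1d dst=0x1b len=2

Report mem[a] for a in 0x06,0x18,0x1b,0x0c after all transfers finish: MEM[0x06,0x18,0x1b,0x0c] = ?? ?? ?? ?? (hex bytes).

D0: mem[0x02..0x09] <- [83 65 f1 3c 33 19 1c 46]
D1: mem[0x02..0x09] <- [1d bc 3d bb d3 fc 83 65]
D2: mem[0x09..0x0f] <- [19 1c 46 ee 53 74 00]
D3: mem[0x08..0x09] <- [ee 70]
D4: mem[0x0a..0x0d] <- [fc 83 65 f1]
D5: mem[0x1d..0x1e] <- [d3 fc]
D6: mem[0x1b..0x1c] <- [d3 fc]
query mem[0x06]=0xd3, mem[0x18]=0x33, mem[0x1b]=0xd3, mem[0x0c]=0x65

MEM[0x06,0x18,0x1b,0x0c] = d3 33 d3 65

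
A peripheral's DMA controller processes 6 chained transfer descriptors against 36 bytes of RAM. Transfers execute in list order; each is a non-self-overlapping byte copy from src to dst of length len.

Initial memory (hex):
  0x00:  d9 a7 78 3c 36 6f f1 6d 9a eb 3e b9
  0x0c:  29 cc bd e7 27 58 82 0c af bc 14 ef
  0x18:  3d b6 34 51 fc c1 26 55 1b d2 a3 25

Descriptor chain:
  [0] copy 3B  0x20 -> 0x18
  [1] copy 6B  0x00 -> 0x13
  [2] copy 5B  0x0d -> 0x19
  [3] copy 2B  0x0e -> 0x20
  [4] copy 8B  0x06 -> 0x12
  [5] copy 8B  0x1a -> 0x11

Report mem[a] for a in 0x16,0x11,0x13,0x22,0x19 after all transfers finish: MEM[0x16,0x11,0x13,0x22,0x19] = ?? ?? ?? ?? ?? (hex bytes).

MEM[0x16,0x11,0x13,0x22,0x19] = 55 bd 27 a3 cc

  after D0: wrote 3B at 0x18 = 1bd2a3
  after D1: wrote 6B at 0x13 = d9a7783c366f
  after D2: wrote 5B at 0x19 = ccbde72758
  after D3: wrote 2B at 0x20 = bde7
  after D4: wrote 8B at 0x12 = f16d9aeb3eb929cc
  after D5: wrote 8B at 0x11 = bde727582655bde7
query mem[0x16]=0x55, mem[0x11]=0xbd, mem[0x13]=0x27, mem[0x22]=0xa3, mem[0x19]=0xcc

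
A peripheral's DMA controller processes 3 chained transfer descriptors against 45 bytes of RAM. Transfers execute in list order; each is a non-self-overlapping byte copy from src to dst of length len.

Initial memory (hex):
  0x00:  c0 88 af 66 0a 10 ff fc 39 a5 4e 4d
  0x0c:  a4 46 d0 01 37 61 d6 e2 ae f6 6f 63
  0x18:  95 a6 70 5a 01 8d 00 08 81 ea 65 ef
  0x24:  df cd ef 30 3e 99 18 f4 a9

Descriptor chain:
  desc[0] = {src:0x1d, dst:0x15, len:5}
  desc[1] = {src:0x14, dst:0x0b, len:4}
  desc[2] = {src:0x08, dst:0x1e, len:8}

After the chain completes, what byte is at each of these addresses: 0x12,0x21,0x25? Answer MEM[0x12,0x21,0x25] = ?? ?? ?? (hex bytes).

MEM[0x12,0x21,0x25] = d6 ae 01

  after D0: wrote 5B at 0x15 = 8d000881ea
  after D1: wrote 4B at 0x0b = ae8d0008
  after D2: wrote 8B at 0x1e = 39a54eae8d000801
query mem[0x12]=0xd6, mem[0x21]=0xae, mem[0x25]=0x01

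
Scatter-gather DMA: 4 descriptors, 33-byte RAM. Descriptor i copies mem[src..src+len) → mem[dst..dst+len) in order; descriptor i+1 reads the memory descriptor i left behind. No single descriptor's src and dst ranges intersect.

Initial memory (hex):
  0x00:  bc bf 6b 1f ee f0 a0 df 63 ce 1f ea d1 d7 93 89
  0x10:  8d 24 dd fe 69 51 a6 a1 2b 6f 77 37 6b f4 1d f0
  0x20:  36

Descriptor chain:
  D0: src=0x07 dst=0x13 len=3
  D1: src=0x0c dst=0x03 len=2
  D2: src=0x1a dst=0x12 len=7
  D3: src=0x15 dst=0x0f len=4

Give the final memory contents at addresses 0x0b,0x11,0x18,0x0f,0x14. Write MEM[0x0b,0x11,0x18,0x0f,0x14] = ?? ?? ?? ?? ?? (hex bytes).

  after D0: wrote 3B at 0x13 = df63ce
  after D1: wrote 2B at 0x03 = d1d7
  after D2: wrote 7B at 0x12 = 77376bf41df036
  after D3: wrote 4B at 0x0f = f41df036
query mem[0x0b]=0xea, mem[0x11]=0xf0, mem[0x18]=0x36, mem[0x0f]=0xf4, mem[0x14]=0x6b

MEM[0x0b,0x11,0x18,0x0f,0x14] = ea f0 36 f4 6b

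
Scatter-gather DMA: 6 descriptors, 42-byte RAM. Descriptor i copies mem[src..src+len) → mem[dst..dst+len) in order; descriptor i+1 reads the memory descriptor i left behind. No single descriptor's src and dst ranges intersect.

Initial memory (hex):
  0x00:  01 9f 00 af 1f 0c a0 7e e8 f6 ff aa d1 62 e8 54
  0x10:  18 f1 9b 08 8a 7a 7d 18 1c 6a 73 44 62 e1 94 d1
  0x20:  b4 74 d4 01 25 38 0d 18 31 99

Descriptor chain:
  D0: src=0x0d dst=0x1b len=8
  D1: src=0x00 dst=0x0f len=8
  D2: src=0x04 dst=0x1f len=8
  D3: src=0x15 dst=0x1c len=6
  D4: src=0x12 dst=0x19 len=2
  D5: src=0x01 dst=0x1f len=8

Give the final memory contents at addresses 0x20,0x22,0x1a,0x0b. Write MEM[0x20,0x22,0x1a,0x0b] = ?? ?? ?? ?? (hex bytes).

#0 dst[0x1b+8] := {0x62,0xe8,0x54,0x18,0xf1,0x9b,0x08,0x8a}
#1 dst[0x0f+8] := {0x01,0x9f,0x00,0xaf,0x1f,0x0c,0xa0,0x7e}
#2 dst[0x1f+8] := {0x1f,0x0c,0xa0,0x7e,0xe8,0xf6,0xff,0xaa}
#3 dst[0x1c+6] := {0xa0,0x7e,0x18,0x1c,0x6a,0x73}
#4 dst[0x19+2] := {0xaf,0x1f}
#5 dst[0x1f+8] := {0x9f,0x00,0xaf,0x1f,0x0c,0xa0,0x7e,0xe8}
query mem[0x20]=0x00, mem[0x22]=0x1f, mem[0x1a]=0x1f, mem[0x0b]=0xaa

MEM[0x20,0x22,0x1a,0x0b] = 00 1f 1f aa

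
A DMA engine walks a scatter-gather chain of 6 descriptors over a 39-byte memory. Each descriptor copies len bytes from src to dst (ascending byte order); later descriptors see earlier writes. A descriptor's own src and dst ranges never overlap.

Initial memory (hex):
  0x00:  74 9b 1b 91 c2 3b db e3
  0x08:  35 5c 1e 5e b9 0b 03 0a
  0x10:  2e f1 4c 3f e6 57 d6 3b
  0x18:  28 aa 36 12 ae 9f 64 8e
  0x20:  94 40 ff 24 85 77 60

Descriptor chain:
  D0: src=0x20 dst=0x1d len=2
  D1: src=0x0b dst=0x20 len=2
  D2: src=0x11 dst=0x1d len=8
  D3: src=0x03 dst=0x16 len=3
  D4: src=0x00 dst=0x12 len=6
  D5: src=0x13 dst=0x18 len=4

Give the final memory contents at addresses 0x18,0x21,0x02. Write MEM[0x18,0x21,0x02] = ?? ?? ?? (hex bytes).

[0] 0x20->0x1d len=2 : 94 40
[1] 0x0b->0x20 len=2 : 5e b9
[2] 0x11->0x1d len=8 : f1 4c 3f e6 57 d6 3b 28
[3] 0x03->0x16 len=3 : 91 c2 3b
[4] 0x00->0x12 len=6 : 74 9b 1b 91 c2 3b
[5] 0x13->0x18 len=4 : 9b 1b 91 c2
query mem[0x18]=0x9b, mem[0x21]=0x57, mem[0x02]=0x1b

MEM[0x18,0x21,0x02] = 9b 57 1b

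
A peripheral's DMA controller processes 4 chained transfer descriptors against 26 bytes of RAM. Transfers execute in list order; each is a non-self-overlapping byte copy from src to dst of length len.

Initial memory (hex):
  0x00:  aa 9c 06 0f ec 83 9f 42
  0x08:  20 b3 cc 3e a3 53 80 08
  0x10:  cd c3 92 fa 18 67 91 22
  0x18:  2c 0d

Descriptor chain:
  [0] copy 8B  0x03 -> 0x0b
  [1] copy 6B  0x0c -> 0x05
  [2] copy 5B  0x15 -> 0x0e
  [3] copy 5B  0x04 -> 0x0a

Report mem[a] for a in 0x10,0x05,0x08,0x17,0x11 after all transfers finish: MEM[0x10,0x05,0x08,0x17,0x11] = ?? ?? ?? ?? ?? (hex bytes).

D0: mem[0x0b..0x12] <- [0f ec 83 9f 42 20 b3 cc]
D1: mem[0x05..0x0a] <- [ec 83 9f 42 20 b3]
D2: mem[0x0e..0x12] <- [67 91 22 2c 0d]
D3: mem[0x0a..0x0e] <- [ec ec 83 9f 42]
query mem[0x10]=0x22, mem[0x05]=0xec, mem[0x08]=0x42, mem[0x17]=0x22, mem[0x11]=0x2c

MEM[0x10,0x05,0x08,0x17,0x11] = 22 ec 42 22 2c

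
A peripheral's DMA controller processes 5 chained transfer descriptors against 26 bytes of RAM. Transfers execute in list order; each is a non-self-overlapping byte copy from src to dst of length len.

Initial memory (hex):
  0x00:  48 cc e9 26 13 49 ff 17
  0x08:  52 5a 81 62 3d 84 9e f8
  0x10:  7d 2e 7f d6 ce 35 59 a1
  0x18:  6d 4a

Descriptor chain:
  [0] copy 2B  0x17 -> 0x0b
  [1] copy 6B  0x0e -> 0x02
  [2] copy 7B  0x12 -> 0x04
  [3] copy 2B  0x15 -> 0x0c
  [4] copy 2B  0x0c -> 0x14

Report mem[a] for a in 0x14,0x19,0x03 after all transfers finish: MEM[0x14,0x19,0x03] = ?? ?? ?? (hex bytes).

D0: mem[0x0b..0x0c] <- [a1 6d]
D1: mem[0x02..0x07] <- [9e f8 7d 2e 7f d6]
D2: mem[0x04..0x0a] <- [7f d6 ce 35 59 a1 6d]
D3: mem[0x0c..0x0d] <- [35 59]
D4: mem[0x14..0x15] <- [35 59]
query mem[0x14]=0x35, mem[0x19]=0x4a, mem[0x03]=0xf8

MEM[0x14,0x19,0x03] = 35 4a f8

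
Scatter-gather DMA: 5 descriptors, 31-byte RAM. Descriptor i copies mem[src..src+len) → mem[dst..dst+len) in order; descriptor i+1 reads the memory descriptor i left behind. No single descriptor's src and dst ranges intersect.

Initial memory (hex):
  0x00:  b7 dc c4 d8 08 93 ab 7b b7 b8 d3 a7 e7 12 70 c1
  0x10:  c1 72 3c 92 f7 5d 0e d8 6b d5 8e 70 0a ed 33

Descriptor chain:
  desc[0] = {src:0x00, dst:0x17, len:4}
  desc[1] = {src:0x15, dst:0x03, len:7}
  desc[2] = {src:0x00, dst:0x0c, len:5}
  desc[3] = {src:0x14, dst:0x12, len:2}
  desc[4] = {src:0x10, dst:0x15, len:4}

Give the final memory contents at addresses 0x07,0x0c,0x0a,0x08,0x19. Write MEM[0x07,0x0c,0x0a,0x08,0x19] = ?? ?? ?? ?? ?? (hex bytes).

#0 dst[0x17+4] := {0xb7,0xdc,0xc4,0xd8}
#1 dst[0x03+7] := {0x5d,0x0e,0xb7,0xdc,0xc4,0xd8,0x70}
#2 dst[0x0c+5] := {0xb7,0xdc,0xc4,0x5d,0x0e}
#3 dst[0x12+2] := {0xf7,0x5d}
#4 dst[0x15+4] := {0x0e,0x72,0xf7,0x5d}
query mem[0x07]=0xc4, mem[0x0c]=0xb7, mem[0x0a]=0xd3, mem[0x08]=0xd8, mem[0x19]=0xc4

MEM[0x07,0x0c,0x0a,0x08,0x19] = c4 b7 d3 d8 c4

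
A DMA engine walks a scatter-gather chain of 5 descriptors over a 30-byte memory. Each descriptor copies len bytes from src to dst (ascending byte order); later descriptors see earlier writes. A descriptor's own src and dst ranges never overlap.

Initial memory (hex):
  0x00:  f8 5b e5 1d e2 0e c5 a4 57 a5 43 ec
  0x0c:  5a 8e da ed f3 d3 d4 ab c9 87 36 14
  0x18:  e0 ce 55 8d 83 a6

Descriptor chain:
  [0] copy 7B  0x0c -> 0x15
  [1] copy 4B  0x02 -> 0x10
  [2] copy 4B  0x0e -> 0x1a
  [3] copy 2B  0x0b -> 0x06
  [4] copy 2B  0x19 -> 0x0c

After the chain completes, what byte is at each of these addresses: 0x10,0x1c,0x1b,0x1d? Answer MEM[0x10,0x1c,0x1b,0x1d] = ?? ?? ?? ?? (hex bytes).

  after D0: wrote 7B at 0x15 = 5a8edaedf3d3d4
  after D1: wrote 4B at 0x10 = e51de20e
  after D2: wrote 4B at 0x1a = daede51d
  after D3: wrote 2B at 0x06 = ec5a
  after D4: wrote 2B at 0x0c = f3da
query mem[0x10]=0xe5, mem[0x1c]=0xe5, mem[0x1b]=0xed, mem[0x1d]=0x1d

MEM[0x10,0x1c,0x1b,0x1d] = e5 e5 ed 1d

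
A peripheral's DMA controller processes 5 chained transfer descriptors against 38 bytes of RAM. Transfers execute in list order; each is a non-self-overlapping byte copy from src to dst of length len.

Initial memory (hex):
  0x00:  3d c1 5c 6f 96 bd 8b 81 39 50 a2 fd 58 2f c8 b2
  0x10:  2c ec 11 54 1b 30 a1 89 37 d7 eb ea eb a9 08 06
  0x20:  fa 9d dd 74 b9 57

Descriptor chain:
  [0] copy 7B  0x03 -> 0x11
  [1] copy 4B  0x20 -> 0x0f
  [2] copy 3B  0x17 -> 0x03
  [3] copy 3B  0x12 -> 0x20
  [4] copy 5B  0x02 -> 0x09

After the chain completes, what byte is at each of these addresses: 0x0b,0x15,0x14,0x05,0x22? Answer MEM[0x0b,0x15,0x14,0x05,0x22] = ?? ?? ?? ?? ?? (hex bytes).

MEM[0x0b,0x15,0x14,0x05,0x22] = 37 81 8b d7 8b

#0 dst[0x11+7] := {0x6f,0x96,0xbd,0x8b,0x81,0x39,0x50}
#1 dst[0x0f+4] := {0xfa,0x9d,0xdd,0x74}
#2 dst[0x03+3] := {0x50,0x37,0xd7}
#3 dst[0x20+3] := {0x74,0xbd,0x8b}
#4 dst[0x09+5] := {0x5c,0x50,0x37,0xd7,0x8b}
query mem[0x0b]=0x37, mem[0x15]=0x81, mem[0x14]=0x8b, mem[0x05]=0xd7, mem[0x22]=0x8b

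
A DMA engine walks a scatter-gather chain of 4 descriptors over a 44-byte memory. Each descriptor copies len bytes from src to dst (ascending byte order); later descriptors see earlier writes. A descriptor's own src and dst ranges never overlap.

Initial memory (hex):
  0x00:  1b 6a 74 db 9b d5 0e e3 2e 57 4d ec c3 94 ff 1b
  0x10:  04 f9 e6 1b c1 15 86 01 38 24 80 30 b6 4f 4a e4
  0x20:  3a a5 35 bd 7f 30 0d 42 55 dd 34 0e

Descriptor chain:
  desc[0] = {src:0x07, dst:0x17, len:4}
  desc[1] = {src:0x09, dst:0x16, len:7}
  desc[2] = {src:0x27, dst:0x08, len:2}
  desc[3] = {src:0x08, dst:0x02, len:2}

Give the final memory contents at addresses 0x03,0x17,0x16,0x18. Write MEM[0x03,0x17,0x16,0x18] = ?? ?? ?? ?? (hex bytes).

MEM[0x03,0x17,0x16,0x18] = 55 4d 57 ec

  after D0: wrote 4B at 0x17 = e32e574d
  after D1: wrote 7B at 0x16 = 574decc394ff1b
  after D2: wrote 2B at 0x08 = 4255
  after D3: wrote 2B at 0x02 = 4255
query mem[0x03]=0x55, mem[0x17]=0x4d, mem[0x16]=0x57, mem[0x18]=0xec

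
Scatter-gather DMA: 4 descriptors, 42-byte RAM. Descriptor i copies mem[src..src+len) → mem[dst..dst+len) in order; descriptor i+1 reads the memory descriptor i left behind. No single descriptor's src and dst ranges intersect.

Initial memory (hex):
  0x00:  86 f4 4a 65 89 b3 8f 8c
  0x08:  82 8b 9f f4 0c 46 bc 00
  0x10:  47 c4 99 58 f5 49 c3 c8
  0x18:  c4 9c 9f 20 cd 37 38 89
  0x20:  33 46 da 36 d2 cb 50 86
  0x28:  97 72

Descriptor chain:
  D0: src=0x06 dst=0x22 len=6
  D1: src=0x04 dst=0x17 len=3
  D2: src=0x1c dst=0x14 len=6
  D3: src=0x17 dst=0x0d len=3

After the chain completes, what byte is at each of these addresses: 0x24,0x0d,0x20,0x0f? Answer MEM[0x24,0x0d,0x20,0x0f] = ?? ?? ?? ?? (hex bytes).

D0: mem[0x22..0x27] <- [8f 8c 82 8b 9f f4]
D1: mem[0x17..0x19] <- [89 b3 8f]
D2: mem[0x14..0x19] <- [cd 37 38 89 33 46]
D3: mem[0x0d..0x0f] <- [89 33 46]
query mem[0x24]=0x82, mem[0x0d]=0x89, mem[0x20]=0x33, mem[0x0f]=0x46

MEM[0x24,0x0d,0x20,0x0f] = 82 89 33 46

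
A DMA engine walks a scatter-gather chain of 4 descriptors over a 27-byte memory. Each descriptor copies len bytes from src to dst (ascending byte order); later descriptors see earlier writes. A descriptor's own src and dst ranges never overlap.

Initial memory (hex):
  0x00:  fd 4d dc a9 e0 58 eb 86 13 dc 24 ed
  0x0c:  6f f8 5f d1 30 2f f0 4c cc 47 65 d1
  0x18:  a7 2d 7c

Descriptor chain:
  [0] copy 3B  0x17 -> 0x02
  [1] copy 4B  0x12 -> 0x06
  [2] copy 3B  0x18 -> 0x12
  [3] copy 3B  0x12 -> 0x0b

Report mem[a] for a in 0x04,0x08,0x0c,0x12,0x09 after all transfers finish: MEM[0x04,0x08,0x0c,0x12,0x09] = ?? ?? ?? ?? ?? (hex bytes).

  after D0: wrote 3B at 0x02 = d1a72d
  after D1: wrote 4B at 0x06 = f04ccc47
  after D2: wrote 3B at 0x12 = a72d7c
  after D3: wrote 3B at 0x0b = a72d7c
query mem[0x04]=0x2d, mem[0x08]=0xcc, mem[0x0c]=0x2d, mem[0x12]=0xa7, mem[0x09]=0x47

MEM[0x04,0x08,0x0c,0x12,0x09] = 2d cc 2d a7 47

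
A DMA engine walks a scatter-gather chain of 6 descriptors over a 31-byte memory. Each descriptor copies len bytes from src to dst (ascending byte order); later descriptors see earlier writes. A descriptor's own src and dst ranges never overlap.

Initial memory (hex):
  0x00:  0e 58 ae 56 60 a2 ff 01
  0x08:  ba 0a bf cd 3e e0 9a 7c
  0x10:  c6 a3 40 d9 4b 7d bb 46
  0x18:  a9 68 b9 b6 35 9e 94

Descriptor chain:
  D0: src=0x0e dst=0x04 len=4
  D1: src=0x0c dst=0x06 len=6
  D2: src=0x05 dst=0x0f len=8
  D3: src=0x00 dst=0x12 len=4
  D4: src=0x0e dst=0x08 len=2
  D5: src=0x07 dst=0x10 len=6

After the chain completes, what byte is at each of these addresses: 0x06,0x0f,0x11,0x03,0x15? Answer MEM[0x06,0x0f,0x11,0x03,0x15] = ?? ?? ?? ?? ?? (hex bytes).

MEM[0x06,0x0f,0x11,0x03,0x15] = 3e 7c 9a 56 3e

  after D0: wrote 4B at 0x04 = 9a7cc6a3
  after D1: wrote 6B at 0x06 = 3ee09a7cc6a3
  after D2: wrote 8B at 0x0f = 7c3ee09a7cc6a33e
  after D3: wrote 4B at 0x12 = 0e58ae56
  after D4: wrote 2B at 0x08 = 9a7c
  after D5: wrote 6B at 0x10 = e09a7cc6a33e
query mem[0x06]=0x3e, mem[0x0f]=0x7c, mem[0x11]=0x9a, mem[0x03]=0x56, mem[0x15]=0x3e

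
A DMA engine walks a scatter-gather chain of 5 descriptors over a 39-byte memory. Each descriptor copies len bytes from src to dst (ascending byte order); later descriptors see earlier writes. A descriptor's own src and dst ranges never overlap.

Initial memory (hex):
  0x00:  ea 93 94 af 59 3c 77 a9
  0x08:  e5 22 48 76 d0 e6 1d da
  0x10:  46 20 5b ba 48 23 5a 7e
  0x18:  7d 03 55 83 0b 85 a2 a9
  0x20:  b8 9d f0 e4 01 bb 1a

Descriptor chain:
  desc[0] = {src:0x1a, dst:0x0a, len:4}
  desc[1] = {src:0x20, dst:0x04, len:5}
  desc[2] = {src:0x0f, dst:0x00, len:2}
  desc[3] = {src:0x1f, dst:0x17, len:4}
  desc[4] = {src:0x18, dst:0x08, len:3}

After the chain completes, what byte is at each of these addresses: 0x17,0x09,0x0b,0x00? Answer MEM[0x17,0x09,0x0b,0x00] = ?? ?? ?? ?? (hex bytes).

[0] 0x1a->0x0a len=4 : 55 83 0b 85
[1] 0x20->0x04 len=5 : b8 9d f0 e4 01
[2] 0x0f->0x00 len=2 : da 46
[3] 0x1f->0x17 len=4 : a9 b8 9d f0
[4] 0x18->0x08 len=3 : b8 9d f0
query mem[0x17]=0xa9, mem[0x09]=0x9d, mem[0x0b]=0x83, mem[0x00]=0xda

MEM[0x17,0x09,0x0b,0x00] = a9 9d 83 da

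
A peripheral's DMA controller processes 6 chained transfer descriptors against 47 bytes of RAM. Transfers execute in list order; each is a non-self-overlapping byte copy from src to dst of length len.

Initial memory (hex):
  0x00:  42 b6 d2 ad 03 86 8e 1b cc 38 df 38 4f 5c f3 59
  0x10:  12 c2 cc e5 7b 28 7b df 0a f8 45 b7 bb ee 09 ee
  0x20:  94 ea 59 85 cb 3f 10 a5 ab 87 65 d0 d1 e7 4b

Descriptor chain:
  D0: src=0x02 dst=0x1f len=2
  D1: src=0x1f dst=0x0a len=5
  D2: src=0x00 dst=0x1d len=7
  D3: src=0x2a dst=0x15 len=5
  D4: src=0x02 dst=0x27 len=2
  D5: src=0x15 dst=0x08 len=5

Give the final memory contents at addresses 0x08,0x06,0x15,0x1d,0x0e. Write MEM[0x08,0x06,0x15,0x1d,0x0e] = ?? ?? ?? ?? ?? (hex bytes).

[0] 0x02->0x1f len=2 : d2 ad
[1] 0x1f->0x0a len=5 : d2 ad ea 59 85
[2] 0x00->0x1d len=7 : 42 b6 d2 ad 03 86 8e
[3] 0x2a->0x15 len=5 : 65 d0 d1 e7 4b
[4] 0x02->0x27 len=2 : d2 ad
[5] 0x15->0x08 len=5 : 65 d0 d1 e7 4b
query mem[0x08]=0x65, mem[0x06]=0x8e, mem[0x15]=0x65, mem[0x1d]=0x42, mem[0x0e]=0x85

MEM[0x08,0x06,0x15,0x1d,0x0e] = 65 8e 65 42 85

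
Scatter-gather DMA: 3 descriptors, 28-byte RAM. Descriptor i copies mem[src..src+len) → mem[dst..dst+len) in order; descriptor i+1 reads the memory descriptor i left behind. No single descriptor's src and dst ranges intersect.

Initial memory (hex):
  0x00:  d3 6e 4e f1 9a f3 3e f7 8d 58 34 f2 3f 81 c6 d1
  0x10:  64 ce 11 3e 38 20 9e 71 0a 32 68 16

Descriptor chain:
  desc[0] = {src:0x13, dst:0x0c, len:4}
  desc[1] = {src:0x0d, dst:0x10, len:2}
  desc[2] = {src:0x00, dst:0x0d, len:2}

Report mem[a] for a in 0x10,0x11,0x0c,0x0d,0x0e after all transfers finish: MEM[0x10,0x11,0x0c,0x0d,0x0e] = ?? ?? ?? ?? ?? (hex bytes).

MEM[0x10,0x11,0x0c,0x0d,0x0e] = 38 20 3e d3 6e

#0 dst[0x0c+4] := {0x3e,0x38,0x20,0x9e}
#1 dst[0x10+2] := {0x38,0x20}
#2 dst[0x0d+2] := {0xd3,0x6e}
query mem[0x10]=0x38, mem[0x11]=0x20, mem[0x0c]=0x3e, mem[0x0d]=0xd3, mem[0x0e]=0x6e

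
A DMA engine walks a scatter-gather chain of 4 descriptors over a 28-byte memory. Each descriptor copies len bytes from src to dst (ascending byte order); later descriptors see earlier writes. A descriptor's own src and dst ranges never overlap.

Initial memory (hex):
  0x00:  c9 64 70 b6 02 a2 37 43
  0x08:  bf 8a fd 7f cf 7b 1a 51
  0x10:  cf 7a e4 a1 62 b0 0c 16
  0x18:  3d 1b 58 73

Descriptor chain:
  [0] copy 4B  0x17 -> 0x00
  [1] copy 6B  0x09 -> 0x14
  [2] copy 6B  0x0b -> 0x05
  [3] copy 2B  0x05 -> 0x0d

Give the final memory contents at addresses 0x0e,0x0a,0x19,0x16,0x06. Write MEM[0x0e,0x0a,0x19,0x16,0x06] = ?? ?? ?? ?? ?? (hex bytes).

D0: mem[0x00..0x03] <- [16 3d 1b 58]
D1: mem[0x14..0x19] <- [8a fd 7f cf 7b 1a]
D2: mem[0x05..0x0a] <- [7f cf 7b 1a 51 cf]
D3: mem[0x0d..0x0e] <- [7f cf]
query mem[0x0e]=0xcf, mem[0x0a]=0xcf, mem[0x19]=0x1a, mem[0x16]=0x7f, mem[0x06]=0xcf

MEM[0x0e,0x0a,0x19,0x16,0x06] = cf cf 1a 7f cf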